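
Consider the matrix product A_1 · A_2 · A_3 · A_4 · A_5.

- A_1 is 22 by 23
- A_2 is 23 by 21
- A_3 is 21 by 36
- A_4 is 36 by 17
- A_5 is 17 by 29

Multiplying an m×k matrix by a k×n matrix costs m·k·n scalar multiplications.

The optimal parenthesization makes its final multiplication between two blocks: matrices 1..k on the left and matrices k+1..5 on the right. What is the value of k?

4

Adjacent pairs: A_1A_2 = 22·23·21 = 10626; A_2A_3 = 23·21·36 = 17388; A_3A_4 = 21·36·17 = 12852; A_4A_5 = 36·17·29 = 17748.
Length 3: A_1..A_3: k=1: 0+17388+22·23·36=35604; k=2: 10626+0+22·21·36=27258 → min 27258 | A_2..A_4: k=2: 0+12852+23·21·17=21063; k=3: 17388+0+23·36·17=31464 → min 21063 | A_3..A_5: k=3: 0+17748+21·36·29=39672; k=4: 12852+0+21·17·29=23205 → min 23205.
Length 4: A_1..A_4: k=1: 0+21063+22·23·17=29665; k=2: 10626+12852+22·21·17=31332; k=3: 27258+0+22·36·17=40722 → min 29665 | A_2..A_5: k=2: 0+23205+23·21·29=37212; k=3: 17388+17748+23·36·29=59148; k=4: 21063+0+23·17·29=32402 → min 32402.
Top-level splits: k=1: (A_1..A_1)·(A_2..A_5) → 0+32402+22·23·29 = 47076; k=2: (A_1..A_2)·(A_3..A_5) → 10626+23205+22·21·29 = 47229; k=3: (A_1..A_3)·(A_4..A_5) → 27258+17748+22·36·29 = 67974; k=4: (A_1..A_4)·(A_5..A_5) → 29665+0+22·17·29 = 40511.
Best split is after A_4, i.e. k = 4.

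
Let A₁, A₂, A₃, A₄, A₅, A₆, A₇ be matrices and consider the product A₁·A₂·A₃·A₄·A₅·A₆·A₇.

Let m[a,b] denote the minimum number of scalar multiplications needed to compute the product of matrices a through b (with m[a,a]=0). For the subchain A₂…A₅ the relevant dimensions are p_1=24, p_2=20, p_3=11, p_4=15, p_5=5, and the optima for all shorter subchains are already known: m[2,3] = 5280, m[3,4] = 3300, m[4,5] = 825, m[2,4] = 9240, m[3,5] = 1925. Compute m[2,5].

4325

m[2,5] = min over k∈[2,4] of m[2,k]+m[k+1,5]+p_{1}·p_k·p_{5}.
k=2: 0 + 1925 + 24·20·5 = 4325; k=3: 5280 + 825 + 24·11·5 = 7425; k=4: 9240 + 0 + 24·15·5 = 11040.
Minimum: 4325 at k=2.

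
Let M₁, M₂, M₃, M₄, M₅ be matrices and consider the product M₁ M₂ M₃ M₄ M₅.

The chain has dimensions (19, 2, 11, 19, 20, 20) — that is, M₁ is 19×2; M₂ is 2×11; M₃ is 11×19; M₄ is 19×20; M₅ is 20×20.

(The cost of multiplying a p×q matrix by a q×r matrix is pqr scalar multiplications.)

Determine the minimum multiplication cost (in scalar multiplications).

2738

Adjacent pairs: M₁M₂ = 19·2·11 = 418; M₂M₃ = 2·11·19 = 418; M₃M₄ = 11·19·20 = 4180; M₄M₅ = 19·20·20 = 7600.
Length 3: M₁..M₃: k=1: 0+418+19·2·19=1140; k=2: 418+0+19·11·19=4389 → min 1140 | M₂..M₄: k=2: 0+4180+2·11·20=4620; k=3: 418+0+2·19·20=1178 → min 1178 | M₃..M₅: k=3: 0+7600+11·19·20=11780; k=4: 4180+0+11·20·20=8580 → min 8580.
Length 4: M₁..M₄: k=1: 0+1178+19·2·20=1938; k=2: 418+4180+19·11·20=8778; k=3: 1140+0+19·19·20=8360 → min 1938 | M₂..M₅: k=2: 0+8580+2·11·20=9020; k=3: 418+7600+2·19·20=8778; k=4: 1178+0+2·20·20=1978 → min 1978.
Length 5: M₁..M₅: k=1: 0+1978+19·2·20=2738; k=2: 418+8580+19·11·20=13178; k=3: 1140+7600+19·19·20=15960; k=4: 1938+0+19·20·20=9538 → min 2738.
Optimal order: (M₁ (((M₂ M₃) M₄) M₅)) with cost 2738.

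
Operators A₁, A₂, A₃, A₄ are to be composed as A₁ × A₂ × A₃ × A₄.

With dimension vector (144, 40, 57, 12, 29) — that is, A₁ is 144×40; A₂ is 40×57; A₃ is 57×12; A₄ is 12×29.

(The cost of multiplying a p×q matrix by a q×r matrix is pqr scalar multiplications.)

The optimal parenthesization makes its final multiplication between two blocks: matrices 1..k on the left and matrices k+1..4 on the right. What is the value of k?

3

Adjacent pairs: A₁A₂ = 144·40·57 = 328320; A₂A₃ = 40·57·12 = 27360; A₃A₄ = 57·12·29 = 19836.
Length 3: A₁..A₃: k=1: 0+27360+144·40·12=96480; k=2: 328320+0+144·57·12=426816 → min 96480 | A₂..A₄: k=2: 0+19836+40·57·29=85956; k=3: 27360+0+40·12·29=41280 → min 41280.
Top-level splits: k=1: (A₁..A₁)·(A₂..A₄) → 0+41280+144·40·29 = 208320; k=2: (A₁..A₂)·(A₃..A₄) → 328320+19836+144·57·29 = 586188; k=3: (A₁..A₃)·(A₄..A₄) → 96480+0+144·12·29 = 146592.
Best split is after A₃, i.e. k = 3.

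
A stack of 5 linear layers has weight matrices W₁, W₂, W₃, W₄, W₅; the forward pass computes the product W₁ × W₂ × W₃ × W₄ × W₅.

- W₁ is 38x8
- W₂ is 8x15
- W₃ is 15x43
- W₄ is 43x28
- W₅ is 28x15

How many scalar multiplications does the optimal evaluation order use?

22712

Adjacent pairs: W₁W₂ = 38·8·15 = 4560; W₂W₃ = 8·15·43 = 5160; W₃W₄ = 15·43·28 = 18060; W₄W₅ = 43·28·15 = 18060.
Length 3: W₁..W₃: k=1: 0+5160+38·8·43=18232; k=2: 4560+0+38·15·43=29070 → min 18232 | W₂..W₄: k=2: 0+18060+8·15·28=21420; k=3: 5160+0+8·43·28=14792 → min 14792 | W₃..W₅: k=3: 0+18060+15·43·15=27735; k=4: 18060+0+15·28·15=24360 → min 24360.
Length 4: W₁..W₄: k=1: 0+14792+38·8·28=23304; k=2: 4560+18060+38·15·28=38580; k=3: 18232+0+38·43·28=63984 → min 23304 | W₂..W₅: k=2: 0+24360+8·15·15=26160; k=3: 5160+18060+8·43·15=28380; k=4: 14792+0+8·28·15=18152 → min 18152.
Length 5: W₁..W₅: k=1: 0+18152+38·8·15=22712; k=2: 4560+24360+38·15·15=37470; k=3: 18232+18060+38·43·15=60802; k=4: 23304+0+38·28·15=39264 → min 22712.
Optimal order: (W₁ × (((W₂ × W₃) × W₄) × W₅)) with cost 22712.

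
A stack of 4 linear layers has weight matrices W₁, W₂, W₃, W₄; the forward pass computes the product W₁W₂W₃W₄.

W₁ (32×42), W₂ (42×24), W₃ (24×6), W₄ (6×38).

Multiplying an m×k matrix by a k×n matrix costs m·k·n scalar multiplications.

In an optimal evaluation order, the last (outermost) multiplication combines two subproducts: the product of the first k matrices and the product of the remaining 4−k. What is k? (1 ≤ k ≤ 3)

Adjacent pairs: W₁W₂ = 32·42·24 = 32256; W₂W₃ = 42·24·6 = 6048; W₃W₄ = 24·6·38 = 5472.
Length 3: W₁..W₃: k=1: 0+6048+32·42·6=14112; k=2: 32256+0+32·24·6=36864 → min 14112 | W₂..W₄: k=2: 0+5472+42·24·38=43776; k=3: 6048+0+42·6·38=15624 → min 15624.
Top-level splits: k=1: (W₁..W₁)·(W₂..W₄) → 0+15624+32·42·38 = 66696; k=2: (W₁..W₂)·(W₃..W₄) → 32256+5472+32·24·38 = 66912; k=3: (W₁..W₃)·(W₄..W₄) → 14112+0+32·6·38 = 21408.
Best split is after W₃, i.e. k = 3.

3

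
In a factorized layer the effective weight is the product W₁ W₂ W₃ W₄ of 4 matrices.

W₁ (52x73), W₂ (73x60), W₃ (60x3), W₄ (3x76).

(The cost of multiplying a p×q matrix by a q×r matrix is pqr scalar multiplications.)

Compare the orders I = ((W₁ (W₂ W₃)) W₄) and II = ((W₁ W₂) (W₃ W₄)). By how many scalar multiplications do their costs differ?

Order I = ((W₁ (W₂ W₃)) W₄): (W₂ W₃): 73×60 by 60×3 → 73×3, cost 73·60·3 = 13140; (W₁ (W₂ W₃)): 52×73 by 73×3 → 52×3, cost 52·73·3 = 11388; cumulative 24528; ((W₁ (W₂ W₃)) W₄): 52×3 by 3×76 → 52×76, cost 52·3·76 = 11856; cumulative 36384. Total 36384.
Order II = ((W₁ W₂) (W₃ W₄)): (W₁ W₂): 52×73 by 73×60 → 52×60, cost 52·73·60 = 227760; (W₃ W₄): 60×3 by 3×76 → 60×76, cost 60·3·76 = 13680; ((W₁ W₂) (W₃ W₄)): 52×60 by 60×76 → 52×76, cost 52·60·76 = 237120; cumulative 478560. Total 478560.
Difference: |36384 − 478560| = 442176.

442176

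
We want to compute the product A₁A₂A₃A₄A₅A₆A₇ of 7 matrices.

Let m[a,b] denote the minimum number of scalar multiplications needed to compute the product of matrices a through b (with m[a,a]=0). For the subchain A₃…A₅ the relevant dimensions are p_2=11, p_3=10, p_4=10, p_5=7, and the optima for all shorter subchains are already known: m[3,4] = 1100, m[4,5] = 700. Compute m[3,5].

1470

m[3,5] = min over k∈[3,4] of m[3,k]+m[k+1,5]+p_{2}·p_k·p_{5}.
k=3: 0 + 700 + 11·10·7 = 1470; k=4: 1100 + 0 + 11·10·7 = 1870.
Minimum: 1470 at k=3.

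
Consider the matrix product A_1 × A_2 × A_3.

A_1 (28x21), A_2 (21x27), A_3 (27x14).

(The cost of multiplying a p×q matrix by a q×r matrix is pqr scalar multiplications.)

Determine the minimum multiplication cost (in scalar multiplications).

Order (A_1 × (A_2 × A_3)): (A_2 × A_3): 21×27 by 27×14 → 21×14, cost 21·27·14 = 7938; (A_1 × (A_2 × A_3)): 28×21 by 21×14 → 28×14, cost 28·21·14 = 8232; cumulative 16170. Total 16170.
Order ((A_1 × A_2) × A_3): (A_1 × A_2): 28×21 by 21×27 → 28×27, cost 28·21·27 = 15876; ((A_1 × A_2) × A_3): 28×27 by 27×14 → 28×14, cost 28·27·14 = 10584; cumulative 26460. Total 26460.
Minimum: 16170.

16170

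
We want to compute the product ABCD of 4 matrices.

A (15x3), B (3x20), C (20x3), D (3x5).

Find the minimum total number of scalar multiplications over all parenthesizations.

Adjacent pairs: AB = 15·3·20 = 900; BC = 3·20·3 = 180; CD = 20·3·5 = 300.
Length 3: A..C: k=1: 0+180+15·3·3=315; k=2: 900+0+15·20·3=1800 → min 315 | B..D: k=2: 0+300+3·20·5=600; k=3: 180+0+3·3·5=225 → min 225.
Length 4: A..D: k=1: 0+225+15·3·5=450; k=2: 900+300+15·20·5=2700; k=3: 315+0+15·3·5=540 → min 450.
Optimal order: (A((BC)D)) with cost 450.

450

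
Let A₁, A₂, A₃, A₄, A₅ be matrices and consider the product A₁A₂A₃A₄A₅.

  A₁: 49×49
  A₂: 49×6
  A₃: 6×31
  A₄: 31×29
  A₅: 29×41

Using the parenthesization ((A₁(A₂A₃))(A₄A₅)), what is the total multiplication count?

(A₂A₃): 49×6 by 6×31 → 49×31, cost 49·6·31 = 9114
(A₁(A₂A₃)): 49×49 by 49×31 → 49×31, cost 49·49·31 = 74431; cumulative 83545
(A₄A₅): 31×29 by 29×41 → 31×41, cost 31·29·41 = 36859
((A₁(A₂A₃))(A₄A₅)): 49×31 by 31×41 → 49×41, cost 49·31·41 = 62279; cumulative 182683
Total: 182683 scalar multiplications.

182683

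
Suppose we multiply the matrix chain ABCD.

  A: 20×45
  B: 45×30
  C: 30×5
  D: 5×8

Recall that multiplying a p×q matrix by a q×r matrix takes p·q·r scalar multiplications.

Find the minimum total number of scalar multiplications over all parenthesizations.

Adjacent pairs: AB = 20·45·30 = 27000; BC = 45·30·5 = 6750; CD = 30·5·8 = 1200.
Length 3: A..C: k=1: 0+6750+20·45·5=11250; k=2: 27000+0+20·30·5=30000 → min 11250 | B..D: k=2: 0+1200+45·30·8=12000; k=3: 6750+0+45·5·8=8550 → min 8550.
Length 4: A..D: k=1: 0+8550+20·45·8=15750; k=2: 27000+1200+20·30·8=33000; k=3: 11250+0+20·5·8=12050 → min 12050.
Optimal order: ((A(BC))D) with cost 12050.

12050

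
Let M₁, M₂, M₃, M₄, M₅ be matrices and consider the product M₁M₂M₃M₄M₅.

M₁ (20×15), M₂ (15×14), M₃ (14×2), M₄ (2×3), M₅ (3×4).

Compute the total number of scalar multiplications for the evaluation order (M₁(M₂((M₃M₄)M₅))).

(M₃M₄): 14×2 by 2×3 → 14×3, cost 14·2·3 = 84
((M₃M₄)M₅): 14×3 by 3×4 → 14×4, cost 14·3·4 = 168; cumulative 252
(M₂((M₃M₄)M₅)): 15×14 by 14×4 → 15×4, cost 15·14·4 = 840; cumulative 1092
(M₁(M₂((M₃M₄)M₅))): 20×15 by 15×4 → 20×4, cost 20·15·4 = 1200; cumulative 2292
Total: 2292 scalar multiplications.

2292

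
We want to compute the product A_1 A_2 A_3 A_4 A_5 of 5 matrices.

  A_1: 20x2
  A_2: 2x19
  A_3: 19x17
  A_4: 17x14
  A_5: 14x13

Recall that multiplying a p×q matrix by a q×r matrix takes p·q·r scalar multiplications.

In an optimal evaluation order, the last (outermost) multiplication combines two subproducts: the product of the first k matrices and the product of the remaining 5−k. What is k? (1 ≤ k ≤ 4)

Adjacent pairs: A_1A_2 = 20·2·19 = 760; A_2A_3 = 2·19·17 = 646; A_3A_4 = 19·17·14 = 4522; A_4A_5 = 17·14·13 = 3094.
Length 3: A_1..A_3: k=1: 0+646+20·2·17=1326; k=2: 760+0+20·19·17=7220 → min 1326 | A_2..A_4: k=2: 0+4522+2·19·14=5054; k=3: 646+0+2·17·14=1122 → min 1122 | A_3..A_5: k=3: 0+3094+19·17·13=7293; k=4: 4522+0+19·14·13=7980 → min 7293.
Length 4: A_1..A_4: k=1: 0+1122+20·2·14=1682; k=2: 760+4522+20·19·14=10602; k=3: 1326+0+20·17·14=6086 → min 1682 | A_2..A_5: k=2: 0+7293+2·19·13=7787; k=3: 646+3094+2·17·13=4182; k=4: 1122+0+2·14·13=1486 → min 1486.
Top-level splits: k=1: (A_1..A_1)·(A_2..A_5) → 0+1486+20·2·13 = 2006; k=2: (A_1..A_2)·(A_3..A_5) → 760+7293+20·19·13 = 12993; k=3: (A_1..A_3)·(A_4..A_5) → 1326+3094+20·17·13 = 8840; k=4: (A_1..A_4)·(A_5..A_5) → 1682+0+20·14·13 = 5322.
Best split is after A_1, i.e. k = 1.

1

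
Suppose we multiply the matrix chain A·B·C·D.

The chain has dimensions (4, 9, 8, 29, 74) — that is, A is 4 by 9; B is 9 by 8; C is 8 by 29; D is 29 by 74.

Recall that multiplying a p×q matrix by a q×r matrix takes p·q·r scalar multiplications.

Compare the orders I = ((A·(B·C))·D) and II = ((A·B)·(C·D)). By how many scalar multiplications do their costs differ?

8108

Order I = ((A·(B·C))·D): (B·C): 9×8 by 8×29 → 9×29, cost 9·8·29 = 2088; (A·(B·C)): 4×9 by 9×29 → 4×29, cost 4·9·29 = 1044; cumulative 3132; ((A·(B·C))·D): 4×29 by 29×74 → 4×74, cost 4·29·74 = 8584; cumulative 11716. Total 11716.
Order II = ((A·B)·(C·D)): (A·B): 4×9 by 9×8 → 4×8, cost 4·9·8 = 288; (C·D): 8×29 by 29×74 → 8×74, cost 8·29·74 = 17168; ((A·B)·(C·D)): 4×8 by 8×74 → 4×74, cost 4·8·74 = 2368; cumulative 19824. Total 19824.
Difference: |11716 − 19824| = 8108.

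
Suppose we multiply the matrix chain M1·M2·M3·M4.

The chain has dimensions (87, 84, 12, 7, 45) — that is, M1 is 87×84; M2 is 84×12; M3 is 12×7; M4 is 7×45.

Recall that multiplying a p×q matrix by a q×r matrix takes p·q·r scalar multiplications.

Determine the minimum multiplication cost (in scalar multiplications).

85617

Adjacent pairs: M1M2 = 87·84·12 = 87696; M2M3 = 84·12·7 = 7056; M3M4 = 12·7·45 = 3780.
Length 3: M1..M3: k=1: 0+7056+87·84·7=58212; k=2: 87696+0+87·12·7=95004 → min 58212 | M2..M4: k=2: 0+3780+84·12·45=49140; k=3: 7056+0+84·7·45=33516 → min 33516.
Length 4: M1..M4: k=1: 0+33516+87·84·45=362376; k=2: 87696+3780+87·12·45=138456; k=3: 58212+0+87·7·45=85617 → min 85617.
Optimal order: ((M1·(M2·M3))·M4) with cost 85617.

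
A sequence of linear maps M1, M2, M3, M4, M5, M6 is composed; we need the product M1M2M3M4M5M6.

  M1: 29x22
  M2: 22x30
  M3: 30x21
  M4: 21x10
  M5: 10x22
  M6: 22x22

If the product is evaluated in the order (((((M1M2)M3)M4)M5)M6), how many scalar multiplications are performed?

63916

(M1M2): 29×22 by 22×30 → 29×30, cost 29·22·30 = 19140
((M1M2)M3): 29×30 by 30×21 → 29×21, cost 29·30·21 = 18270; cumulative 37410
(((M1M2)M3)M4): 29×21 by 21×10 → 29×10, cost 29·21·10 = 6090; cumulative 43500
((((M1M2)M3)M4)M5): 29×10 by 10×22 → 29×22, cost 29·10·22 = 6380; cumulative 49880
(((((M1M2)M3)M4)M5)M6): 29×22 by 22×22 → 29×22, cost 29·22·22 = 14036; cumulative 63916
Total: 63916 scalar multiplications.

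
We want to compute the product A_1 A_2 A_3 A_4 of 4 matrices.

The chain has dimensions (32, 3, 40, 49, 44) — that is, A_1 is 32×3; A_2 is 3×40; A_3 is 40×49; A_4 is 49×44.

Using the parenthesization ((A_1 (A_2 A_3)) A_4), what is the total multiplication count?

(A_2 A_3): 3×40 by 40×49 → 3×49, cost 3·40·49 = 5880
(A_1 (A_2 A_3)): 32×3 by 3×49 → 32×49, cost 32·3·49 = 4704; cumulative 10584
((A_1 (A_2 A_3)) A_4): 32×49 by 49×44 → 32×44, cost 32·49·44 = 68992; cumulative 79576
Total: 79576 scalar multiplications.

79576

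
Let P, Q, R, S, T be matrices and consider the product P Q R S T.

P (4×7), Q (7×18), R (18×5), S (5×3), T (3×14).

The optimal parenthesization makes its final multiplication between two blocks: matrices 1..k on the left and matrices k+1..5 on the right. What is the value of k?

Adjacent pairs: PQ = 4·7·18 = 504; QR = 7·18·5 = 630; RS = 18·5·3 = 270; ST = 5·3·14 = 210.
Length 3: P..R: k=1: 0+630+4·7·5=770; k=2: 504+0+4·18·5=864 → min 770 | Q..S: k=2: 0+270+7·18·3=648; k=3: 630+0+7·5·3=735 → min 648 | R..T: k=3: 0+210+18·5·14=1470; k=4: 270+0+18·3·14=1026 → min 1026.
Length 4: P..S: k=1: 0+648+4·7·3=732; k=2: 504+270+4·18·3=990; k=3: 770+0+4·5·3=830 → min 732 | Q..T: k=2: 0+1026+7·18·14=2790; k=3: 630+210+7·5·14=1330; k=4: 648+0+7·3·14=942 → min 942.
Top-level splits: k=1: (P..P)·(Q..T) → 0+942+4·7·14 = 1334; k=2: (P..Q)·(R..T) → 504+1026+4·18·14 = 2538; k=3: (P..R)·(S..T) → 770+210+4·5·14 = 1260; k=4: (P..S)·(T..T) → 732+0+4·3·14 = 900.
Best split is after S, i.e. k = 4.

4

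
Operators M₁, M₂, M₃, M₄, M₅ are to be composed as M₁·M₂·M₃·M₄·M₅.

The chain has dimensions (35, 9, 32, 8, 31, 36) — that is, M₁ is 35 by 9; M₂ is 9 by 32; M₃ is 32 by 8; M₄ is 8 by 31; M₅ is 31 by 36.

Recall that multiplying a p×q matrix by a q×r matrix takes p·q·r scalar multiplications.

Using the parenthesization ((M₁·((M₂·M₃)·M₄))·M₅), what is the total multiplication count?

(M₂·M₃): 9×32 by 32×8 → 9×8, cost 9·32·8 = 2304
((M₂·M₃)·M₄): 9×8 by 8×31 → 9×31, cost 9·8·31 = 2232; cumulative 4536
(M₁·((M₂·M₃)·M₄)): 35×9 by 9×31 → 35×31, cost 35·9·31 = 9765; cumulative 14301
((M₁·((M₂·M₃)·M₄))·M₅): 35×31 by 31×36 → 35×36, cost 35·31·36 = 39060; cumulative 53361
Total: 53361 scalar multiplications.

53361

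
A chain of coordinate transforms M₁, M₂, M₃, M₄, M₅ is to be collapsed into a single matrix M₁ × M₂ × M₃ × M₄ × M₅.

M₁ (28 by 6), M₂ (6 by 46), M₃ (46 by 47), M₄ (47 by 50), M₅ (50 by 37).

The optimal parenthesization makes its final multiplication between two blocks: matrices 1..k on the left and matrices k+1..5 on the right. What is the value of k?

Adjacent pairs: M₁M₂ = 28·6·46 = 7728; M₂M₃ = 6·46·47 = 12972; M₃M₄ = 46·47·50 = 108100; M₄M₅ = 47·50·37 = 86950.
Length 3: M₁..M₃: k=1: 0+12972+28·6·47=20868; k=2: 7728+0+28·46·47=68264 → min 20868 | M₂..M₄: k=2: 0+108100+6·46·50=121900; k=3: 12972+0+6·47·50=27072 → min 27072 | M₃..M₅: k=3: 0+86950+46·47·37=166944; k=4: 108100+0+46·50·37=193200 → min 166944.
Length 4: M₁..M₄: k=1: 0+27072+28·6·50=35472; k=2: 7728+108100+28·46·50=180228; k=3: 20868+0+28·47·50=86668 → min 35472 | M₂..M₅: k=2: 0+166944+6·46·37=177156; k=3: 12972+86950+6·47·37=110356; k=4: 27072+0+6·50·37=38172 → min 38172.
Top-level splits: k=1: (M₁..M₁)·(M₂..M₅) → 0+38172+28·6·37 = 44388; k=2: (M₁..M₂)·(M₃..M₅) → 7728+166944+28·46·37 = 222328; k=3: (M₁..M₃)·(M₄..M₅) → 20868+86950+28·47·37 = 156510; k=4: (M₁..M₄)·(M₅..M₅) → 35472+0+28·50·37 = 87272.
Best split is after M₁, i.e. k = 1.

1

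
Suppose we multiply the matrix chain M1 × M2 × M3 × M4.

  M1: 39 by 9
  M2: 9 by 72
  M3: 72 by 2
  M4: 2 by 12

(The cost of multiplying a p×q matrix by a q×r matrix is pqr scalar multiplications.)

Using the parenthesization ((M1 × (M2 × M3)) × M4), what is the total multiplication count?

(M2 × M3): 9×72 by 72×2 → 9×2, cost 9·72·2 = 1296
(M1 × (M2 × M3)): 39×9 by 9×2 → 39×2, cost 39·9·2 = 702; cumulative 1998
((M1 × (M2 × M3)) × M4): 39×2 by 2×12 → 39×12, cost 39·2·12 = 936; cumulative 2934
Total: 2934 scalar multiplications.

2934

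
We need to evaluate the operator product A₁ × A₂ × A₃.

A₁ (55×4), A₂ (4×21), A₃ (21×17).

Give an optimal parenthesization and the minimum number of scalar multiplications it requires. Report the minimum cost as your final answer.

5168

(A₁ × (A₂ × A₃)): cost 5168.
((A₁ × A₂) × A₃): cost 24255.
Optimal: (A₁ × (A₂ × A₃)) with cost 5168.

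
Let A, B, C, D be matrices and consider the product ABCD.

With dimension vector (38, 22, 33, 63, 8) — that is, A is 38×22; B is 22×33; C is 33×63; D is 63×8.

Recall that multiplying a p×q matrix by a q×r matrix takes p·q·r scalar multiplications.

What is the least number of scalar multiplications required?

29128

Adjacent pairs: AB = 38·22·33 = 27588; BC = 22·33·63 = 45738; CD = 33·63·8 = 16632.
Length 3: A..C: k=1: 0+45738+38·22·63=98406; k=2: 27588+0+38·33·63=106590 → min 98406 | B..D: k=2: 0+16632+22·33·8=22440; k=3: 45738+0+22·63·8=56826 → min 22440.
Length 4: A..D: k=1: 0+22440+38·22·8=29128; k=2: 27588+16632+38·33·8=54252; k=3: 98406+0+38·63·8=117558 → min 29128.
Optimal order: (A(B(CD))) with cost 29128.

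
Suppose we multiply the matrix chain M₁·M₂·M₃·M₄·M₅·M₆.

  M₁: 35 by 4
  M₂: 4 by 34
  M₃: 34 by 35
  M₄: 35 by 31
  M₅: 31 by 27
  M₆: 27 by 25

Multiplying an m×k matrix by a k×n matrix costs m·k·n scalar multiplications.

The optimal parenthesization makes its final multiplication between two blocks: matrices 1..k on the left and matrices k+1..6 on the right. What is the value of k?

Adjacent pairs: M₁M₂ = 35·4·34 = 4760; M₂M₃ = 4·34·35 = 4760; M₃M₄ = 34·35·31 = 36890; M₄M₅ = 35·31·27 = 29295; M₅M₆ = 31·27·25 = 20925.
Length 3: M₁..M₃: k=1: 0+4760+35·4·35=9660; k=2: 4760+0+35·34·35=46410 → min 9660 | M₂..M₄: k=2: 0+36890+4·34·31=41106; k=3: 4760+0+4·35·31=9100 → min 9100 | M₃..M₅: k=3: 0+29295+34·35·27=61425; k=4: 36890+0+34·31·27=65348 → min 61425 | M₄..M₆: k=4: 0+20925+35·31·25=48050; k=5: 29295+0+35·27·25=52920 → min 48050.
Length 4: M₁..M₄: k=1: 0+9100+35·4·31=13440; k=2: 4760+36890+35·34·31=78540; k=3: 9660+0+35·35·31=47635 → min 13440 | M₂..M₅: k=2: 0+61425+4·34·27=65097; k=3: 4760+29295+4·35·27=37835; k=4: 9100+0+4·31·27=12448 → min 12448 | M₃..M₆: k=3: 0+48050+34·35·25=77800; k=4: 36890+20925+34·31·25=84165; k=5: 61425+0+34·27·25=84375 → min 77800.
Length 5: M₁..M₅: k=1: 0+12448+35·4·27=16228; k=2: 4760+61425+35·34·27=98315; k=3: 9660+29295+35·35·27=72030; k=4: 13440+0+35·31·27=42735 → min 16228 | M₂..M₆: k=2: 0+77800+4·34·25=81200; k=3: 4760+48050+4·35·25=56310; k=4: 9100+20925+4·31·25=33125; k=5: 12448+0+4·27·25=15148 → min 15148.
Top-level splits: k=1: (M₁..M₁)·(M₂..M₆) → 0+15148+35·4·25 = 18648; k=2: (M₁..M₂)·(M₃..M₆) → 4760+77800+35·34·25 = 112310; k=3: (M₁..M₃)·(M₄..M₆) → 9660+48050+35·35·25 = 88335; k=4: (M₁..M₄)·(M₅..M₆) → 13440+20925+35·31·25 = 61490; k=5: (M₁..M₅)·(M₆..M₆) → 16228+0+35·27·25 = 39853.
Best split is after M₁, i.e. k = 1.

1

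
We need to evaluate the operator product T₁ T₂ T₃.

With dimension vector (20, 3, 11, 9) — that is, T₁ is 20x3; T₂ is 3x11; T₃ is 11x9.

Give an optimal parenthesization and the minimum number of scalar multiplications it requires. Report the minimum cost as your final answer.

837

(T₁ (T₂ T₃)): cost 837.
((T₁ T₂) T₃): cost 2640.
Optimal: (T₁ (T₂ T₃)) with cost 837.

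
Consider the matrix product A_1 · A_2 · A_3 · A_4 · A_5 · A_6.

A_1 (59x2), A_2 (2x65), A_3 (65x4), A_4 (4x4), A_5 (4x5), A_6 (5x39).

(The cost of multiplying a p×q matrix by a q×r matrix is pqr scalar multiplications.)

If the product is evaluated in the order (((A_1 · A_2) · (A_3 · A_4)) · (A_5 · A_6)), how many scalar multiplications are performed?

(A_1 · A_2): 59×2 by 2×65 → 59×65, cost 59·2·65 = 7670
(A_3 · A_4): 65×4 by 4×4 → 65×4, cost 65·4·4 = 1040
((A_1 · A_2) · (A_3 · A_4)): 59×65 by 65×4 → 59×4, cost 59·65·4 = 15340; cumulative 24050
(A_5 · A_6): 4×5 by 5×39 → 4×39, cost 4·5·39 = 780
(((A_1 · A_2) · (A_3 · A_4)) · (A_5 · A_6)): 59×4 by 4×39 → 59×39, cost 59·4·39 = 9204; cumulative 34034
Total: 34034 scalar multiplications.

34034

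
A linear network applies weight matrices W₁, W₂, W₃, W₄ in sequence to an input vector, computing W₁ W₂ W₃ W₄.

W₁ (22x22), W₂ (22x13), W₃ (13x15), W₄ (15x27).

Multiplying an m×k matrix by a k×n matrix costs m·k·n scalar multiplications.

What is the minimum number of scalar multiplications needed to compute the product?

19279

Adjacent pairs: W₁W₂ = 22·22·13 = 6292; W₂W₃ = 22·13·15 = 4290; W₃W₄ = 13·15·27 = 5265.
Length 3: W₁..W₃: k=1: 0+4290+22·22·15=11550; k=2: 6292+0+22·13·15=10582 → min 10582 | W₂..W₄: k=2: 0+5265+22·13·27=12987; k=3: 4290+0+22·15·27=13200 → min 12987.
Length 4: W₁..W₄: k=1: 0+12987+22·22·27=26055; k=2: 6292+5265+22·13·27=19279; k=3: 10582+0+22·15·27=19492 → min 19279.
Optimal order: ((W₁ W₂) (W₃ W₄)) with cost 19279.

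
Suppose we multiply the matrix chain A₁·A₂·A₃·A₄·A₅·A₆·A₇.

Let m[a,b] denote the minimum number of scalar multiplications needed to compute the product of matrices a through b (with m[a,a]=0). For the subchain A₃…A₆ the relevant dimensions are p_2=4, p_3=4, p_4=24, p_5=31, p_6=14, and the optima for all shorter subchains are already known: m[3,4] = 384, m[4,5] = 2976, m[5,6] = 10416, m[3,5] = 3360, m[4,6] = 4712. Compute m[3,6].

m[3,6] = min over k∈[3,5] of m[3,k]+m[k+1,6]+p_{2}·p_k·p_{6}.
k=3: 0 + 4712 + 4·4·14 = 4936; k=4: 384 + 10416 + 4·24·14 = 12144; k=5: 3360 + 0 + 4·31·14 = 5096.
Minimum: 4936 at k=3.

4936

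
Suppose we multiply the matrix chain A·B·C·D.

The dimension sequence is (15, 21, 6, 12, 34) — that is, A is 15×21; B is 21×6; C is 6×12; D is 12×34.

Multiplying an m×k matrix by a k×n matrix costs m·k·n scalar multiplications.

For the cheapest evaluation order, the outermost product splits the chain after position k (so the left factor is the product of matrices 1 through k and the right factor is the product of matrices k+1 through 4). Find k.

2

Adjacent pairs: AB = 15·21·6 = 1890; BC = 21·6·12 = 1512; CD = 6·12·34 = 2448.
Length 3: A..C: k=1: 0+1512+15·21·12=5292; k=2: 1890+0+15·6·12=2970 → min 2970 | B..D: k=2: 0+2448+21·6·34=6732; k=3: 1512+0+21·12·34=10080 → min 6732.
Top-level splits: k=1: (A..A)·(B..D) → 0+6732+15·21·34 = 17442; k=2: (A..B)·(C..D) → 1890+2448+15·6·34 = 7398; k=3: (A..C)·(D..D) → 2970+0+15·12·34 = 9090.
Best split is after B, i.e. k = 2.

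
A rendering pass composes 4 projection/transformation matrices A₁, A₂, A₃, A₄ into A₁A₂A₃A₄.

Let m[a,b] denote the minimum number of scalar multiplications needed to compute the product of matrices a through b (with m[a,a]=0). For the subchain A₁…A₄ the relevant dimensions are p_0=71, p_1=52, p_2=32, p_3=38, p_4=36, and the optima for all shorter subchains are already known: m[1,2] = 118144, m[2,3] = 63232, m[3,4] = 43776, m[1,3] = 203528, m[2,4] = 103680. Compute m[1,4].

236592

m[1,4] = min over k∈[1,3] of m[1,k]+m[k+1,4]+p_{0}·p_k·p_{4}.
k=1: 0 + 103680 + 71·52·36 = 236592; k=2: 118144 + 43776 + 71·32·36 = 243712; k=3: 203528 + 0 + 71·38·36 = 300656.
Minimum: 236592 at k=1.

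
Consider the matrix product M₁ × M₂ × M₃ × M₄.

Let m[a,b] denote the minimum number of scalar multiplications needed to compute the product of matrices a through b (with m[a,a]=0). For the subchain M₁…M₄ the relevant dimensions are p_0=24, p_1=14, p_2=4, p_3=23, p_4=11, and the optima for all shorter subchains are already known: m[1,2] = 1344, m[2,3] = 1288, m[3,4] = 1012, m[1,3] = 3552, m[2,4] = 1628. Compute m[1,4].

3412

m[1,4] = min over k∈[1,3] of m[1,k]+m[k+1,4]+p_{0}·p_k·p_{4}.
k=1: 0 + 1628 + 24·14·11 = 5324; k=2: 1344 + 1012 + 24·4·11 = 3412; k=3: 3552 + 0 + 24·23·11 = 9624.
Minimum: 3412 at k=2.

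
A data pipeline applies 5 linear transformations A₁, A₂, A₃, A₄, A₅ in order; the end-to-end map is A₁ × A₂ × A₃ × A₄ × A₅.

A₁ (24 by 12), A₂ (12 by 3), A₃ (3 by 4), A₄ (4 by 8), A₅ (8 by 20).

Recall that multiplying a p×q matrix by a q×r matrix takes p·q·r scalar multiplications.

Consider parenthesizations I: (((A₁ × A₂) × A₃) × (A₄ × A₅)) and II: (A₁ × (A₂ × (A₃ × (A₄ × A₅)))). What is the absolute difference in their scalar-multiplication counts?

Order I = (((A₁ × A₂) × A₃) × (A₄ × A₅)): (A₁ × A₂): 24×12 by 12×3 → 24×3, cost 24·12·3 = 864; ((A₁ × A₂) × A₃): 24×3 by 3×4 → 24×4, cost 24·3·4 = 288; cumulative 1152; (A₄ × A₅): 4×8 by 8×20 → 4×20, cost 4·8·20 = 640; (((A₁ × A₂) × A₃) × (A₄ × A₅)): 24×4 by 4×20 → 24×20, cost 24·4·20 = 1920; cumulative 3712. Total 3712.
Order II = (A₁ × (A₂ × (A₃ × (A₄ × A₅)))): (A₄ × A₅): 4×8 by 8×20 → 4×20, cost 4·8·20 = 640; (A₃ × (A₄ × A₅)): 3×4 by 4×20 → 3×20, cost 3·4·20 = 240; cumulative 880; (A₂ × (A₃ × (A₄ × A₅))): 12×3 by 3×20 → 12×20, cost 12·3·20 = 720; cumulative 1600; (A₁ × (A₂ × (A₃ × (A₄ × A₅)))): 24×12 by 12×20 → 24×20, cost 24·12·20 = 5760; cumulative 7360. Total 7360.
Difference: |3712 − 7360| = 3648.

3648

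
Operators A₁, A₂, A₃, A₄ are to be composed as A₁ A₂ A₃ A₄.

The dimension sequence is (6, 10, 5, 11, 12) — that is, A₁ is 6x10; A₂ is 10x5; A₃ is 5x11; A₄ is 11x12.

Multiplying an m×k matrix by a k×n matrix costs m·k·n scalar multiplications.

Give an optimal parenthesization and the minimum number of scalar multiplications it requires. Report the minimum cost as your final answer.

Adjacent pairs: A₁A₂ = 6·10·5 = 300; A₂A₃ = 10·5·11 = 550; A₃A₄ = 5·11·12 = 660.
Length 3: A₁..A₃: k=1: 0+550+6·10·11=1210; k=2: 300+0+6·5·11=630 → min 630 | A₂..A₄: k=2: 0+660+10·5·12=1260; k=3: 550+0+10·11·12=1870 → min 1260.
Length 4: A₁..A₄: k=1: 0+1260+6·10·12=1980; k=2: 300+660+6·5·12=1320; k=3: 630+0+6·11·12=1422 → min 1320.
Optimal parenthesization: ((A₁ A₂) (A₃ A₄)) with cost 1320.

1320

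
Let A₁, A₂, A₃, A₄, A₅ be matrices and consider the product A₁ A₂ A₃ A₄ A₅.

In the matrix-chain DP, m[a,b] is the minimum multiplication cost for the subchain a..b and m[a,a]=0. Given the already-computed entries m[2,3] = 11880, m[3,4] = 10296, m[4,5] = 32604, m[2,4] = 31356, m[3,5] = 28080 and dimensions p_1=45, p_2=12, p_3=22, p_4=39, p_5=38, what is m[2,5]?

48600

m[2,5] = min over k∈[2,4] of m[2,k]+m[k+1,5]+p_{1}·p_k·p_{5}.
k=2: 0 + 28080 + 45·12·38 = 48600; k=3: 11880 + 32604 + 45·22·38 = 82104; k=4: 31356 + 0 + 45·39·38 = 98046.
Minimum: 48600 at k=2.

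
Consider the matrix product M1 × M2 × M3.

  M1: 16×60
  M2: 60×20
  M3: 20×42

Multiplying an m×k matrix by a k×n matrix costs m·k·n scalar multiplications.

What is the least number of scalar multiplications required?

32640

Order (M1 × (M2 × M3)): (M2 × M3): 60×20 by 20×42 → 60×42, cost 60·20·42 = 50400; (M1 × (M2 × M3)): 16×60 by 60×42 → 16×42, cost 16·60·42 = 40320; cumulative 90720. Total 90720.
Order ((M1 × M2) × M3): (M1 × M2): 16×60 by 60×20 → 16×20, cost 16·60·20 = 19200; ((M1 × M2) × M3): 16×20 by 20×42 → 16×42, cost 16·20·42 = 13440; cumulative 32640. Total 32640.
Minimum: 32640.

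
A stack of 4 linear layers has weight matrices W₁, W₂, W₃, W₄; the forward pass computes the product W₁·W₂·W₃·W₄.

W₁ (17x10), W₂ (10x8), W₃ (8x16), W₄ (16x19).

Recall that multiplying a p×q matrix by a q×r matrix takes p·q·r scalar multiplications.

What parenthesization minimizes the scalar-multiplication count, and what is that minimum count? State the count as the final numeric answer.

6376

Adjacent pairs: W₁W₂ = 17·10·8 = 1360; W₂W₃ = 10·8·16 = 1280; W₃W₄ = 8·16·19 = 2432.
Length 3: W₁..W₃: k=1: 0+1280+17·10·16=4000; k=2: 1360+0+17·8·16=3536 → min 3536 | W₂..W₄: k=2: 0+2432+10·8·19=3952; k=3: 1280+0+10·16·19=4320 → min 3952.
Length 4: W₁..W₄: k=1: 0+3952+17·10·19=7182; k=2: 1360+2432+17·8·19=6376; k=3: 3536+0+17·16·19=8704 → min 6376.
Optimal parenthesization: ((W₁·W₂)·(W₃·W₄)) with cost 6376.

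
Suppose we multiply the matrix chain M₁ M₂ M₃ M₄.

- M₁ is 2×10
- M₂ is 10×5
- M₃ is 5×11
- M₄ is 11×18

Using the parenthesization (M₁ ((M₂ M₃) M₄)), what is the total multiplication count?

(M₂ M₃): 10×5 by 5×11 → 10×11, cost 10·5·11 = 550
((M₂ M₃) M₄): 10×11 by 11×18 → 10×18, cost 10·11·18 = 1980; cumulative 2530
(M₁ ((M₂ M₃) M₄)): 2×10 by 10×18 → 2×18, cost 2·10·18 = 360; cumulative 2890
Total: 2890 scalar multiplications.

2890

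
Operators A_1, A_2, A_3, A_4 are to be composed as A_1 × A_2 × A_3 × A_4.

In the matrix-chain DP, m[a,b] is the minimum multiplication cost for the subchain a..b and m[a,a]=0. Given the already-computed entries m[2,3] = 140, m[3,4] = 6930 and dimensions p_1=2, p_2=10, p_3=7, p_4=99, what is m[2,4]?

1526

m[2,4] = min over k∈[2,3] of m[2,k]+m[k+1,4]+p_{1}·p_k·p_{4}.
k=2: 0 + 6930 + 2·10·99 = 8910; k=3: 140 + 0 + 2·7·99 = 1526.
Minimum: 1526 at k=3.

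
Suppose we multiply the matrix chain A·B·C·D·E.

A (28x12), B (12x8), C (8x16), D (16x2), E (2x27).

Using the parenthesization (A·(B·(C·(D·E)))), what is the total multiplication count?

(D·E): 16×2 by 2×27 → 16×27, cost 16·2·27 = 864
(C·(D·E)): 8×16 by 16×27 → 8×27, cost 8·16·27 = 3456; cumulative 4320
(B·(C·(D·E))): 12×8 by 8×27 → 12×27, cost 12·8·27 = 2592; cumulative 6912
(A·(B·(C·(D·E)))): 28×12 by 12×27 → 28×27, cost 28·12·27 = 9072; cumulative 15984
Total: 15984 scalar multiplications.

15984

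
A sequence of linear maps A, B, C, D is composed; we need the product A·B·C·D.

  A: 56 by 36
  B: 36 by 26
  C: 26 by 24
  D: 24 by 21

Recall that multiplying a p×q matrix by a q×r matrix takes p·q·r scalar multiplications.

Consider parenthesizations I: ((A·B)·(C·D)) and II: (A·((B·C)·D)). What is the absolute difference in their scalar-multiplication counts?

Order I = ((A·B)·(C·D)): (A·B): 56×36 by 36×26 → 56×26, cost 56·36·26 = 52416; (C·D): 26×24 by 24×21 → 26×21, cost 26·24·21 = 13104; ((A·B)·(C·D)): 56×26 by 26×21 → 56×21, cost 56·26·21 = 30576; cumulative 96096. Total 96096.
Order II = (A·((B·C)·D)): (B·C): 36×26 by 26×24 → 36×24, cost 36·26·24 = 22464; ((B·C)·D): 36×24 by 24×21 → 36×21, cost 36·24·21 = 18144; cumulative 40608; (A·((B·C)·D)): 56×36 by 36×21 → 56×21, cost 56·36·21 = 42336; cumulative 82944. Total 82944.
Difference: |96096 − 82944| = 13152.

13152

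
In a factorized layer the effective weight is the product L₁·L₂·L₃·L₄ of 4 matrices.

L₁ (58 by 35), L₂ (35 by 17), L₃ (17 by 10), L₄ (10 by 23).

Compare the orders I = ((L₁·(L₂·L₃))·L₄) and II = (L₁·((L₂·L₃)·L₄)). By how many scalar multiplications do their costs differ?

21100

Order I = ((L₁·(L₂·L₃))·L₄): (L₂·L₃): 35×17 by 17×10 → 35×10, cost 35·17·10 = 5950; (L₁·(L₂·L₃)): 58×35 by 35×10 → 58×10, cost 58·35·10 = 20300; cumulative 26250; ((L₁·(L₂·L₃))·L₄): 58×10 by 10×23 → 58×23, cost 58·10·23 = 13340; cumulative 39590. Total 39590.
Order II = (L₁·((L₂·L₃)·L₄)): (L₂·L₃): 35×17 by 17×10 → 35×10, cost 35·17·10 = 5950; ((L₂·L₃)·L₄): 35×10 by 10×23 → 35×23, cost 35·10·23 = 8050; cumulative 14000; (L₁·((L₂·L₃)·L₄)): 58×35 by 35×23 → 58×23, cost 58·35·23 = 46690; cumulative 60690. Total 60690.
Difference: |39590 − 60690| = 21100.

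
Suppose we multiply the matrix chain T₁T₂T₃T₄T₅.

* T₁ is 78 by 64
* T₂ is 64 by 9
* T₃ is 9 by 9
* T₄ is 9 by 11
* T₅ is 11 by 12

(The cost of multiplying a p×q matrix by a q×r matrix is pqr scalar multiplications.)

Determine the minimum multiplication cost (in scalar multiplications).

55431

Adjacent pairs: T₁T₂ = 78·64·9 = 44928; T₂T₃ = 64·9·9 = 5184; T₃T₄ = 9·9·11 = 891; T₄T₅ = 9·11·12 = 1188.
Length 3: T₁..T₃: k=1: 0+5184+78·64·9=50112; k=2: 44928+0+78·9·9=51246 → min 50112 | T₂..T₄: k=2: 0+891+64·9·11=7227; k=3: 5184+0+64·9·11=11520 → min 7227 | T₃..T₅: k=3: 0+1188+9·9·12=2160; k=4: 891+0+9·11·12=2079 → min 2079.
Length 4: T₁..T₄: k=1: 0+7227+78·64·11=62139; k=2: 44928+891+78·9·11=53541; k=3: 50112+0+78·9·11=57834 → min 53541 | T₂..T₅: k=2: 0+2079+64·9·12=8991; k=3: 5184+1188+64·9·12=13284; k=4: 7227+0+64·11·12=15675 → min 8991.
Length 5: T₁..T₅: k=1: 0+8991+78·64·12=68895; k=2: 44928+2079+78·9·12=55431; k=3: 50112+1188+78·9·12=59724; k=4: 53541+0+78·11·12=63837 → min 55431.
Optimal order: ((T₁T₂)((T₃T₄)T₅)) with cost 55431.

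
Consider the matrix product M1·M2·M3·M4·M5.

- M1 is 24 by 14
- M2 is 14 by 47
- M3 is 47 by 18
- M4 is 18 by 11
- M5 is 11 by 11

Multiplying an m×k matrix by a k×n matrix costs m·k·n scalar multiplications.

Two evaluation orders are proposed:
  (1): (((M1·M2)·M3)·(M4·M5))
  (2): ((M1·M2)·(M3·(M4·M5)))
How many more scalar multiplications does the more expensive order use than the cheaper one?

Order (1) = (((M1·M2)·M3)·(M4·M5)): (M1·M2): 24×14 by 14×47 → 24×47, cost 24·14·47 = 15792; ((M1·M2)·M3): 24×47 by 47×18 → 24×18, cost 24·47·18 = 20304; cumulative 36096; (M4·M5): 18×11 by 11×11 → 18×11, cost 18·11·11 = 2178; (((M1·M2)·M3)·(M4·M5)): 24×18 by 18×11 → 24×11, cost 24·18·11 = 4752; cumulative 43026. Total 43026.
Order (2) = ((M1·M2)·(M3·(M4·M5))): (M1·M2): 24×14 by 14×47 → 24×47, cost 24·14·47 = 15792; (M4·M5): 18×11 by 11×11 → 18×11, cost 18·11·11 = 2178; (M3·(M4·M5)): 47×18 by 18×11 → 47×11, cost 47·18·11 = 9306; cumulative 11484; ((M1·M2)·(M3·(M4·M5))): 24×47 by 47×11 → 24×11, cost 24·47·11 = 12408; cumulative 39684. Total 39684.
Difference: |43026 − 39684| = 3342.

3342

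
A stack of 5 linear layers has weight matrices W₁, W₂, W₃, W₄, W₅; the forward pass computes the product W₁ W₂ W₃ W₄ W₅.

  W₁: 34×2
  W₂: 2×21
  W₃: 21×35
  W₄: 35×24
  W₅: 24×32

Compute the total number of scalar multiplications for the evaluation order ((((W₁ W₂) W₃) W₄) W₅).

(W₁ W₂): 34×2 by 2×21 → 34×21, cost 34·2·21 = 1428
((W₁ W₂) W₃): 34×21 by 21×35 → 34×35, cost 34·21·35 = 24990; cumulative 26418
(((W₁ W₂) W₃) W₄): 34×35 by 35×24 → 34×24, cost 34·35·24 = 28560; cumulative 54978
((((W₁ W₂) W₃) W₄) W₅): 34×24 by 24×32 → 34×32, cost 34·24·32 = 26112; cumulative 81090
Total: 81090 scalar multiplications.

81090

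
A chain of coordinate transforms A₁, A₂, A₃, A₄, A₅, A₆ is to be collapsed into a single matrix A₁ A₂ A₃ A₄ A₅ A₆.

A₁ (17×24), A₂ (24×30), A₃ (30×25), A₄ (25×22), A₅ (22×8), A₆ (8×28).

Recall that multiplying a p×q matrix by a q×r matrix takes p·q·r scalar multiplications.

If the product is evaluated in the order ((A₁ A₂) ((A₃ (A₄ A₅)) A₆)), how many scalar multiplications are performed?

43640

(A₁ A₂): 17×24 by 24×30 → 17×30, cost 17·24·30 = 12240
(A₄ A₅): 25×22 by 22×8 → 25×8, cost 25·22·8 = 4400
(A₃ (A₄ A₅)): 30×25 by 25×8 → 30×8, cost 30·25·8 = 6000; cumulative 10400
((A₃ (A₄ A₅)) A₆): 30×8 by 8×28 → 30×28, cost 30·8·28 = 6720; cumulative 17120
((A₁ A₂) ((A₃ (A₄ A₅)) A₆)): 17×30 by 30×28 → 17×28, cost 17·30·28 = 14280; cumulative 43640
Total: 43640 scalar multiplications.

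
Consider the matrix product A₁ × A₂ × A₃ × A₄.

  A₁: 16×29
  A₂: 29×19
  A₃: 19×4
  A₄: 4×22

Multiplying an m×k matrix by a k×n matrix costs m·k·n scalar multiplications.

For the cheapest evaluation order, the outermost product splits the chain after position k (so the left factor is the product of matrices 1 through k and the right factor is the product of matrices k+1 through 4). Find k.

Adjacent pairs: A₁A₂ = 16·29·19 = 8816; A₂A₃ = 29·19·4 = 2204; A₃A₄ = 19·4·22 = 1672.
Length 3: A₁..A₃: k=1: 0+2204+16·29·4=4060; k=2: 8816+0+16·19·4=10032 → min 4060 | A₂..A₄: k=2: 0+1672+29·19·22=13794; k=3: 2204+0+29·4·22=4756 → min 4756.
Top-level splits: k=1: (A₁..A₁)·(A₂..A₄) → 0+4756+16·29·22 = 14964; k=2: (A₁..A₂)·(A₃..A₄) → 8816+1672+16·19·22 = 17176; k=3: (A₁..A₃)·(A₄..A₄) → 4060+0+16·4·22 = 5468.
Best split is after A₃, i.e. k = 3.

3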